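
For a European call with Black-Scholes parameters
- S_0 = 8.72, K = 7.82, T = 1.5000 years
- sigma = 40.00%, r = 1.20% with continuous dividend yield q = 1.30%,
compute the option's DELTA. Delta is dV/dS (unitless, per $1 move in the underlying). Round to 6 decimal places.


d1 = 0.4642491034; d2 = -0.0256488452
phi(d1) = 0.3581862601; exp(-qT) = 0.9806888952; exp(-rT) = 0.9821610324
N(d1) = 0.6787653577
Delta = exp(-qT) * N(d1) = 0.9806888952 * 0.6787653577 = 0.665658

Answer: Delta = 0.665658


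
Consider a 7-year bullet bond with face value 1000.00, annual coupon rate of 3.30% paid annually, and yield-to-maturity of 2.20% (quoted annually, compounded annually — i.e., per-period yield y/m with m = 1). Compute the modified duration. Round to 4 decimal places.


Coupon per period c = face * coupon_rate / m = 33.000000
Periods per year m = 1; per-period yield y/m = 0.022000
Number of cashflows N = 7
Cashflows (t years, CF_t, discount factor 1/(1+y/m)^(m*t), PV):
  t = 1.0000: CF_t = 33.000000, DF = 0.978474, PV = 32.289628
  t = 2.0000: CF_t = 33.000000, DF = 0.957411, PV = 31.594548
  t = 3.0000: CF_t = 33.000000, DF = 0.936801, PV = 30.914431
  t = 4.0000: CF_t = 33.000000, DF = 0.916635, PV = 30.248954
  t = 5.0000: CF_t = 33.000000, DF = 0.896903, PV = 29.597802
  t = 6.0000: CF_t = 33.000000, DF = 0.877596, PV = 28.960667
  t = 7.0000: CF_t = 1033.000000, DF = 0.858704, PV = 887.041729
Price P = sum_t PV_t = 1070.647759
First compute Macaulay numerator sum_t t * PV_t:
  t * PV_t at t = 1.0000: 32.289628
  t * PV_t at t = 2.0000: 63.189096
  t * PV_t at t = 3.0000: 92.743292
  t * PV_t at t = 4.0000: 120.995815
  t * PV_t at t = 5.0000: 147.989010
  t * PV_t at t = 6.0000: 173.764004
  t * PV_t at t = 7.0000: 6209.292105
Macaulay duration D = 6840.262950 / 1070.647759 = 6.388901
Modified duration = D / (1 + y/m) = 6.388901 / (1 + 0.022000) = 6.251371

Answer: Modified duration = 6.2514


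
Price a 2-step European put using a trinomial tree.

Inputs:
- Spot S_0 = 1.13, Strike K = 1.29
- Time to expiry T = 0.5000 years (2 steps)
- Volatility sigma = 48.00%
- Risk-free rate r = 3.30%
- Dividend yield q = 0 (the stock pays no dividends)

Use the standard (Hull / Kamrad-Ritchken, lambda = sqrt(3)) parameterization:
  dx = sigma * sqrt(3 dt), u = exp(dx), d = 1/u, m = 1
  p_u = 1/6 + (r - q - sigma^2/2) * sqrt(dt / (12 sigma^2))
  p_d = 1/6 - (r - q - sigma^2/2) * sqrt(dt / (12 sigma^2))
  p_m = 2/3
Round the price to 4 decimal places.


dt = T/N = 0.250000; dx = sigma*sqrt(3*dt) = 0.415692
u = exp(dx) = 1.515419; d = 1/u = 0.659883
p_u = 0.141949, p_m = 0.666667, p_d = 0.191384
Discount per step: exp(-r*dt) = 0.991784
Stock lattice S(k, j) with j the centered position index:
  k=0: S(0,+0) = 1.1300
  k=1: S(1,-1) = 0.7457; S(1,+0) = 1.1300; S(1,+1) = 1.7124
  k=2: S(2,-2) = 0.4921; S(2,-1) = 0.7457; S(2,+0) = 1.1300; S(2,+1) = 1.7124; S(2,+2) = 2.5950
Terminal payoffs V(N, j) = max(K - S_T, 0):
  V(2,-2) = 0.797946; V(2,-1) = 0.544332; V(2,+0) = 0.160000; V(2,+1) = 0.000000; V(2,+2) = 0.000000
Backward induction: V(k, j) = exp(-r*dt) * [p_u * V(k+1, j+1) + p_m * V(k+1, j) + p_d * V(k+1, j-1)]
  V(1,-1) = exp(-r*dt) * [p_u*0.160000 + p_m*0.544332 + p_d*0.797946] = 0.533891
  V(1,+0) = exp(-r*dt) * [p_u*0.000000 + p_m*0.160000 + p_d*0.544332] = 0.209111
  V(1,+1) = exp(-r*dt) * [p_u*0.000000 + p_m*0.000000 + p_d*0.160000] = 0.030370
  V(0,+0) = exp(-r*dt) * [p_u*0.030370 + p_m*0.209111 + p_d*0.533891] = 0.243877

Answer: Price = V(0,0) = 0.2439


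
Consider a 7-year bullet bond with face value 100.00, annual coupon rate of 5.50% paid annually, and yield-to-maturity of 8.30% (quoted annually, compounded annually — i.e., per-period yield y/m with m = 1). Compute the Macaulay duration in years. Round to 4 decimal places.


Coupon per period c = face * coupon_rate / m = 5.500000
Periods per year m = 1; per-period yield y/m = 0.083000
Number of cashflows N = 7
Cashflows (t years, CF_t, discount factor 1/(1+y/m)^(m*t), PV):
  t = 1.0000: CF_t = 5.500000, DF = 0.923361, PV = 5.078486
  t = 2.0000: CF_t = 5.500000, DF = 0.852596, PV = 4.689276
  t = 3.0000: CF_t = 5.500000, DF = 0.787254, PV = 4.329895
  t = 4.0000: CF_t = 5.500000, DF = 0.726919, PV = 3.998056
  t = 5.0000: CF_t = 5.500000, DF = 0.671209, PV = 3.691649
  t = 6.0000: CF_t = 5.500000, DF = 0.619768, PV = 3.408725
  t = 7.0000: CF_t = 105.500000, DF = 0.572270, PV = 60.374461
Price P = sum_t PV_t = 85.570546
Macaulay numerator sum_t t * PV_t:
  t * PV_t at t = 1.0000: 5.078486
  t * PV_t at t = 2.0000: 9.378552
  t * PV_t at t = 3.0000: 12.989684
  t * PV_t at t = 4.0000: 15.992224
  t * PV_t at t = 5.0000: 18.458245
  t * PV_t at t = 6.0000: 20.452349
  t * PV_t at t = 7.0000: 422.621224
Macaulay duration D = (sum_t t * PV_t) / P = 504.970763 / 85.570546 = 5.901222

Answer: Macaulay duration = 5.9012 years


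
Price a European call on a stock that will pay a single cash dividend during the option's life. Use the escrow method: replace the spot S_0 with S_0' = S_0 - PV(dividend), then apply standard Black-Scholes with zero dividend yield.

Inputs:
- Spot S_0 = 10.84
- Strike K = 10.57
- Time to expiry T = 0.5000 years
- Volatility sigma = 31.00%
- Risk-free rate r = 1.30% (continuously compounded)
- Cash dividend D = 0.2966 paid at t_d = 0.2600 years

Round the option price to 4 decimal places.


PV(D) = D * exp(-r * t_d) = 0.2966 * 0.99662571 = 0.29559918
S_0' = S_0 - PV(D) = 10.8400 - 0.29559918 = 10.54440082
d1 = (ln(S_0'/K) + (r + sigma^2/2)*T) / (sigma*sqrt(T)) = 0.12819249
d2 = d1 - sigma*sqrt(T) = -0.09101062
exp(-rT) = 0.99352108
N(d1) = 0.55100168; N(d2) = 0.46374208
C = S_0' * N(d1) - K * exp(-rT) * N(d2) = 10.54440082 * 0.55100168 - 10.5700 * 0.99352108 * 0.46374208 = 0.9400

Answer: Price = 0.9400


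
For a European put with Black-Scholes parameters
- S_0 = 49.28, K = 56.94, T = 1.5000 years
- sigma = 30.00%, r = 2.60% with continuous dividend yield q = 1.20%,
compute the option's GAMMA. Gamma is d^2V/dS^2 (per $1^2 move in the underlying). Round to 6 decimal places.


Answer: Gamma = 0.021390

Derivation:
d1 = -0.1523576159; d2 = -0.5197810774
phi(d1) = 0.3943387550; exp(-qT) = 0.9821610324; exp(-rT) = 0.9617507091
Gamma = exp(-qT) * phi(d1) / (S * sigma * sqrt(T)) = 0.9821610324 * 0.3943387550 / (49.2800 * 0.3000 * 1.2247448714) = 0.021390


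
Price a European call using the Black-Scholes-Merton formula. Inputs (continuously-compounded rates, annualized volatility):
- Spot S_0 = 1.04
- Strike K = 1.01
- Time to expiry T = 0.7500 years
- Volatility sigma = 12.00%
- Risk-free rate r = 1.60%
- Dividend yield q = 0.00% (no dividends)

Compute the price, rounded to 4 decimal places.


d1 = (ln(S/K) + (r - q + 0.5*sigma^2) * T) / (sigma * sqrt(T)) = 0.44908596
d2 = d1 - sigma * sqrt(T) = 0.34516291
exp(-rT) = 0.98807171; exp(-qT) = 1.00000000
C = S_0 * exp(-qT) * N(d1) - K * exp(-rT) * N(d2)
N(d1) = 0.67331518; N(d2) = 0.63501405
C = 1.0400 * 1.00000000 * 0.67331518 - 1.0100 * 0.98807171 * 0.63501405 = 0.0665

Answer: Price = 0.0665


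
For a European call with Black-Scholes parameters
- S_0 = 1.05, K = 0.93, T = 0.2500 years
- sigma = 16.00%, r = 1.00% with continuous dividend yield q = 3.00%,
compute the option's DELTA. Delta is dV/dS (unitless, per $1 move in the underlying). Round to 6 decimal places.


Answer: Delta = 0.925511

Derivation:
d1 = 1.4945107126; d2 = 1.4145107126
phi(d1) = 0.1305864698; exp(-qT) = 0.9925280548; exp(-rT) = 0.9975031224
N(d1) = 0.9324789080
Delta = exp(-qT) * N(d1) = 0.9925280548 * 0.9324789080 = 0.925511


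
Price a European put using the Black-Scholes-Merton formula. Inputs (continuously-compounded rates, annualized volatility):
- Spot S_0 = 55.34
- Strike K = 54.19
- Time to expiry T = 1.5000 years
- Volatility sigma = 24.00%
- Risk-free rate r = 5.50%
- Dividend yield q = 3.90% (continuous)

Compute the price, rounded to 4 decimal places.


d1 = (ln(S/K) + (r - q + 0.5*sigma^2) * T) / (sigma * sqrt(T)) = 0.30006108
d2 = d1 - sigma * sqrt(T) = 0.00612231
exp(-rT) = 0.92081144; exp(-qT) = 0.94317824
P = K * exp(-rT) * N(-d2) - S_0 * exp(-qT) * N(-d1)
N(-d1) = 0.38206528; N(-d2) = 0.49755757
P = 54.1900 * 0.92081144 * 0.49755757 - 55.3400 * 0.94317824 * 0.38206528 = 4.8854

Answer: Price = 4.8854


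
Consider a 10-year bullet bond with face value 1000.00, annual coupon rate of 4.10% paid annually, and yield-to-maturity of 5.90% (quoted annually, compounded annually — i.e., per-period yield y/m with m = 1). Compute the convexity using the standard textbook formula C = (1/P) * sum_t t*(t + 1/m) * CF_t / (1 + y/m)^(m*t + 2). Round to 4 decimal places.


Coupon per period c = face * coupon_rate / m = 41.000000
Periods per year m = 1; per-period yield y/m = 0.059000
Number of cashflows N = 10
Cashflows (t years, CF_t, discount factor 1/(1+y/m)^(m*t), PV):
  t = 1.0000: CF_t = 41.000000, DF = 0.944287, PV = 38.715770
  t = 2.0000: CF_t = 41.000000, DF = 0.891678, PV = 36.558800
  t = 3.0000: CF_t = 41.000000, DF = 0.842000, PV = 34.522002
  t = 4.0000: CF_t = 41.000000, DF = 0.795090, PV = 32.598680
  t = 5.0000: CF_t = 41.000000, DF = 0.750793, PV = 30.782512
  t = 6.0000: CF_t = 41.000000, DF = 0.708964, PV = 29.067528
  t = 7.0000: CF_t = 41.000000, DF = 0.669466, PV = 27.448090
  t = 8.0000: CF_t = 41.000000, DF = 0.632168, PV = 25.918877
  t = 9.0000: CF_t = 41.000000, DF = 0.596948, PV = 24.474860
  t = 10.0000: CF_t = 1041.000000, DF = 0.563690, PV = 586.801383
Price P = sum_t PV_t = 866.888502
Convexity numerator sum_t t*(t + 1/m) * CF_t / (1+y/m)^(m*t + 2):
  t = 1.0000: term = 69.044004
  t = 2.0000: term = 195.592081
  t = 3.0000: term = 369.390143
  t = 4.0000: term = 581.350555
  t = 5.0000: term = 823.442713
  t = 6.0000: term = 1088.592822
  t = 7.0000: term = 1370.592158
  t = 8.0000: term = 1664.013143
  t = 9.0000: term = 1964.132605
  t = 10.0000: term = 57556.170889
Convexity = (1/P) * sum = 65682.321113 / 866.888502 = 75.767900

Answer: Convexity = 75.7679


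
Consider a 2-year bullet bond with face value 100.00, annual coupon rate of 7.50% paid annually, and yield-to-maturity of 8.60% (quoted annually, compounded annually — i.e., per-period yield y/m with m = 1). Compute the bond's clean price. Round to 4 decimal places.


Coupon per period c = face * coupon_rate / m = 7.500000
Periods per year m = 1; per-period yield y/m = 0.086000
Number of cashflows N = 2
Cashflows (t years, CF_t, discount factor 1/(1+y/m)^(m*t), PV):
  t = 1.0000: CF_t = 7.500000, DF = 0.920810, PV = 6.906077
  t = 2.0000: CF_t = 107.500000, DF = 0.847892, PV = 91.148351
Price P = sum_t PV_t = 98.054428

Answer: Price = 98.0544


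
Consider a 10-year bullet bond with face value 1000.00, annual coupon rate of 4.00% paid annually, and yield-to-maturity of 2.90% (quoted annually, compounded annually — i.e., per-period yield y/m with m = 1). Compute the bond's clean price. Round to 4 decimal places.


Coupon per period c = face * coupon_rate / m = 40.000000
Periods per year m = 1; per-period yield y/m = 0.029000
Number of cashflows N = 10
Cashflows (t years, CF_t, discount factor 1/(1+y/m)^(m*t), PV):
  t = 1.0000: CF_t = 40.000000, DF = 0.971817, PV = 38.872692
  t = 2.0000: CF_t = 40.000000, DF = 0.944429, PV = 37.777154
  t = 3.0000: CF_t = 40.000000, DF = 0.917812, PV = 36.712492
  t = 4.0000: CF_t = 40.000000, DF = 0.891946, PV = 35.677835
  t = 5.0000: CF_t = 40.000000, DF = 0.866808, PV = 34.672337
  t = 6.0000: CF_t = 40.000000, DF = 0.842379, PV = 33.695177
  t = 7.0000: CF_t = 40.000000, DF = 0.818639, PV = 32.745556
  t = 8.0000: CF_t = 40.000000, DF = 0.795567, PV = 31.822698
  t = 9.0000: CF_t = 40.000000, DF = 0.773146, PV = 30.925848
  t = 10.0000: CF_t = 1040.000000, DF = 0.751357, PV = 781.411128
Price P = sum_t PV_t = 1094.312918

Answer: Price = 1094.3129


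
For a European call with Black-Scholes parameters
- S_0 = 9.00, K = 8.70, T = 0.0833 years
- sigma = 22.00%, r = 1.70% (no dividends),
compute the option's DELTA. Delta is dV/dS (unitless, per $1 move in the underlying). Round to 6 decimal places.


Answer: Delta = 0.721723

Derivation:
d1 = 0.5879679603; d2 = 0.5244721337
phi(d1) = 0.3356146358; exp(-qT) = 1.0000000000; exp(-rT) = 0.9985849022
N(d1) = 0.7217231007
Delta = exp(-qT) * N(d1) = 1.0000000000 * 0.7217231007 = 0.721723


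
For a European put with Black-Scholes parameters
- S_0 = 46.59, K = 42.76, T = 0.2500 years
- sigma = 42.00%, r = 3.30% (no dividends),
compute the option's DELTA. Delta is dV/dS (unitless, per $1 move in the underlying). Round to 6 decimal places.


d1 = 0.5527754270; d2 = 0.3427754270
phi(d1) = 0.3424194369; exp(-qT) = 1.0000000000; exp(-rT) = 0.9917839379
N(-d1) = 0.2902085985
Delta = -exp(-qT) * N(-d1) = -1.0000000000 * 0.2902085985 = -0.290209

Answer: Delta = -0.290209


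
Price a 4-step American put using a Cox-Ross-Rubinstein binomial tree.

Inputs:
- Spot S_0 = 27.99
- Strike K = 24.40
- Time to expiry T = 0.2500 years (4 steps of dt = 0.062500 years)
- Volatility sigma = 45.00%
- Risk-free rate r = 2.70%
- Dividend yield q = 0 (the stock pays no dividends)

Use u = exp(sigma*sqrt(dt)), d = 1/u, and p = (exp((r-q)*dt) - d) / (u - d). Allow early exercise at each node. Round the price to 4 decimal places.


dt = T/N = 0.062500
u = exp(sigma*sqrt(dt)) = 1.119072; d = 1/u = 0.893597
p = (exp((r-q)*dt) - d) / (u - d) = 0.479395
Discount per step: exp(-r*dt) = 0.998314
Stock lattice S(k, i) with i counting down-moves:
  k=0: S(0,0) = 27.9900
  k=1: S(1,0) = 31.3228; S(1,1) = 25.0118
  k=2: S(2,0) = 35.0525; S(2,1) = 27.9900; S(2,2) = 22.3505
  k=3: S(3,0) = 39.2263; S(3,1) = 31.3228; S(3,2) = 25.0118; S(3,3) = 19.9723
  k=4: S(4,0) = 43.8971; S(4,1) = 35.0525; S(4,2) = 27.9900; S(4,3) = 22.3505; S(4,4) = 17.8472
Terminal payoffs V(N, i) = max(K - S_T, 0):
  V(4,0) = 0.000000; V(4,1) = 0.000000; V(4,2) = 0.000000; V(4,3) = 2.049531; V(4,4) = 6.552788
Backward induction: V(k, i) = exp(-r*dt) * [p * V(k+1, i) + (1-p) * V(k+1, i+1)]; then take max(V_cont, immediate exercise) for American.
  V(3,0) = exp(-r*dt) * [p*0.000000 + (1-p)*0.000000] = 0.000000; exercise = 0.000000; V(3,0) = max -> 0.000000
  V(3,1) = exp(-r*dt) * [p*0.000000 + (1-p)*0.000000] = 0.000000; exercise = 0.000000; V(3,1) = max -> 0.000000
  V(3,2) = exp(-r*dt) * [p*0.000000 + (1-p)*2.049531] = 1.065197; exercise = 0.000000; V(3,2) = max -> 1.065197
  V(3,3) = exp(-r*dt) * [p*2.049531 + (1-p)*6.552788] = 4.386540; exercise = 4.427680; V(3,3) = max -> 4.427680
  V(2,0) = exp(-r*dt) * [p*0.000000 + (1-p)*0.000000] = 0.000000; exercise = 0.000000; V(2,0) = max -> 0.000000
  V(2,1) = exp(-r*dt) * [p*0.000000 + (1-p)*1.065197] = 0.553612; exercise = 0.000000; V(2,1) = max -> 0.553612
  V(2,2) = exp(-r*dt) * [p*1.065197 + (1-p)*4.427680] = 2.810974; exercise = 2.049531; V(2,2) = max -> 2.810974
  V(1,0) = exp(-r*dt) * [p*0.000000 + (1-p)*0.553612] = 0.287727; exercise = 0.000000; V(1,0) = max -> 0.287727
  V(1,1) = exp(-r*dt) * [p*0.553612 + (1-p)*2.810974] = 1.725891; exercise = 0.000000; V(1,1) = max -> 1.725891
  V(0,0) = exp(-r*dt) * [p*0.287727 + (1-p)*1.725891] = 1.034694; exercise = 0.000000; V(0,0) = max -> 1.034694

Answer: Price = V(0,0) = 1.0347


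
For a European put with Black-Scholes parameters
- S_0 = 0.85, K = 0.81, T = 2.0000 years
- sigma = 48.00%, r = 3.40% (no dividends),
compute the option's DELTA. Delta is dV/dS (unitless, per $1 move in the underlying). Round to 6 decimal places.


d1 = 0.5105931179; d2 = -0.1682293921
phi(d1) = 0.3501858732; exp(-qT) = 1.0000000000; exp(-rT) = 0.9342604736
N(-d1) = 0.3048179980
Delta = -exp(-qT) * N(-d1) = -1.0000000000 * 0.3048179980 = -0.304818

Answer: Delta = -0.304818


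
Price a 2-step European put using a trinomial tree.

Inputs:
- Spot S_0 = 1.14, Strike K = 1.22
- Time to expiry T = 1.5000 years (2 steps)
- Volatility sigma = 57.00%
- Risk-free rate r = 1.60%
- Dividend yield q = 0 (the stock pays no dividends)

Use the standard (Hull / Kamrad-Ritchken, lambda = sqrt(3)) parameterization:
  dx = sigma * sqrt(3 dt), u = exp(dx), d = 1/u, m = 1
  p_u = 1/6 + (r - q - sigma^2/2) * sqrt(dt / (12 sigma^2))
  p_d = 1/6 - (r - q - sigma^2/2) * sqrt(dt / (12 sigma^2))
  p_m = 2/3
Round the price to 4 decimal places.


dt = T/N = 0.750000; dx = sigma*sqrt(3*dt) = 0.855000
u = exp(dx) = 2.351374; d = 1/u = 0.425283
p_u = 0.102434, p_m = 0.666667, p_d = 0.230899
Discount per step: exp(-r*dt) = 0.988072
Stock lattice S(k, j) with j the centered position index:
  k=0: S(0,+0) = 1.1400
  k=1: S(1,-1) = 0.4848; S(1,+0) = 1.1400; S(1,+1) = 2.6806
  k=2: S(2,-2) = 0.2062; S(2,-1) = 0.4848; S(2,+0) = 1.1400; S(2,+1) = 2.6806; S(2,+2) = 6.3030
Terminal payoffs V(N, j) = max(K - S_T, 0):
  V(2,-2) = 1.013813; V(2,-1) = 0.735177; V(2,+0) = 0.080000; V(2,+1) = 0.000000; V(2,+2) = 0.000000
Backward induction: V(k, j) = exp(-r*dt) * [p_u * V(k+1, j+1) + p_m * V(k+1, j) + p_d * V(k+1, j-1)]
  V(1,-1) = exp(-r*dt) * [p_u*0.080000 + p_m*0.735177 + p_d*1.013813] = 0.723665
  V(1,+0) = exp(-r*dt) * [p_u*0.000000 + p_m*0.080000 + p_d*0.735177] = 0.220424
  V(1,+1) = exp(-r*dt) * [p_u*0.000000 + p_m*0.000000 + p_d*0.080000] = 0.018252
  V(0,+0) = exp(-r*dt) * [p_u*0.018252 + p_m*0.220424 + p_d*0.723665] = 0.312144

Answer: Price = V(0,0) = 0.3121


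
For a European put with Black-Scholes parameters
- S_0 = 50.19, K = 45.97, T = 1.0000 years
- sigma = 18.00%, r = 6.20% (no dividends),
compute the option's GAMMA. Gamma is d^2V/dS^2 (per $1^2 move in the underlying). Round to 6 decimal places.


d1 = 0.9223710769; d2 = 0.7423710769
phi(d1) = 0.2607162221; exp(-qT) = 1.0000000000; exp(-rT) = 0.9398828868
Gamma = exp(-qT) * phi(d1) / (S * sigma * sqrt(T)) = 1.0000000000 * 0.2607162221 / (50.1900 * 0.1800 * 1.0000000000) = 0.028859

Answer: Gamma = 0.028859


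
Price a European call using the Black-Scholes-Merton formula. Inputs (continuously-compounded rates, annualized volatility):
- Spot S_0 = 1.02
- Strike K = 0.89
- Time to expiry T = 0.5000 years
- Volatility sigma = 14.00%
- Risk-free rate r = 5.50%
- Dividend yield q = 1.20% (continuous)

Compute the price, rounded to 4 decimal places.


d1 = (ln(S/K) + (r - q + 0.5*sigma^2) * T) / (sigma * sqrt(T)) = 1.64388633
d2 = d1 - sigma * sqrt(T) = 1.54489138
exp(-rT) = 0.97287468; exp(-qT) = 0.99401796
C = S_0 * exp(-qT) * N(d1) - K * exp(-rT) * N(d2)
N(d1) = 0.94990016; N(d2) = 0.93881373
C = 1.0200 * 0.99401796 * 0.94990016 - 0.8900 * 0.97287468 * 0.93881373 = 0.1502

Answer: Price = 0.1502


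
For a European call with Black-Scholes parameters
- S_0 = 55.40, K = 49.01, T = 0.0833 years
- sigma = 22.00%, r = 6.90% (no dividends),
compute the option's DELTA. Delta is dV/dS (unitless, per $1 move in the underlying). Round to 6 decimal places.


d1 = 2.0523993739; d2 = 1.9889035473
phi(d1) = 0.0485524740; exp(-qT) = 1.0000000000; exp(-rT) = 0.9942687864
N(d1) = 0.9799345673
Delta = exp(-qT) * N(d1) = 1.0000000000 * 0.9799345673 = 0.979935

Answer: Delta = 0.979935


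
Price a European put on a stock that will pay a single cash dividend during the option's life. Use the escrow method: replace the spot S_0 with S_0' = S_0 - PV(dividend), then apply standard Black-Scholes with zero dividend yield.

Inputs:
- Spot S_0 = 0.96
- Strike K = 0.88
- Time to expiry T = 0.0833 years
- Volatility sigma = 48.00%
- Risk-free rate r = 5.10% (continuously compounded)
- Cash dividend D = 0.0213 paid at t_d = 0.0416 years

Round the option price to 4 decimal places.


Answer: Price = 0.0249

Derivation:
PV(D) = D * exp(-r * t_d) = 0.0213 * 0.99788065 = 0.02125486
S_0' = S_0 - PV(D) = 0.9600 - 0.02125486 = 0.93874514
d1 = (ln(S_0'/K) + (r + sigma^2/2)*T) / (sigma*sqrt(T)) = 0.56639706
d2 = d1 - sigma*sqrt(T) = 0.42786071
exp(-rT) = 0.99576071
N(-d1) = 0.28556195; N(-d2) = 0.33437627
P = K * exp(-rT) * N(-d2) - S_0' * N(-d1) = 0.8800 * 0.99576071 * 0.33437627 - 0.93874514 * 0.28556195 = 0.0249


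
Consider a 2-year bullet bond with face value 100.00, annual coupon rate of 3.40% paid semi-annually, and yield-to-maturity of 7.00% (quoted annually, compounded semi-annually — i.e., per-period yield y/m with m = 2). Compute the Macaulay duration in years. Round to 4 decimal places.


Coupon per period c = face * coupon_rate / m = 1.700000
Periods per year m = 2; per-period yield y/m = 0.035000
Number of cashflows N = 4
Cashflows (t years, CF_t, discount factor 1/(1+y/m)^(m*t), PV):
  t = 0.5000: CF_t = 1.700000, DF = 0.966184, PV = 1.642512
  t = 1.0000: CF_t = 1.700000, DF = 0.933511, PV = 1.586968
  t = 1.5000: CF_t = 1.700000, DF = 0.901943, PV = 1.533303
  t = 2.0000: CF_t = 101.700000, DF = 0.871442, PV = 88.625675
Price P = sum_t PV_t = 93.388457
Macaulay numerator sum_t t * PV_t:
  t * PV_t at t = 0.5000: 0.821256
  t * PV_t at t = 1.0000: 1.586968
  t * PV_t at t = 1.5000: 2.299954
  t * PV_t at t = 2.0000: 177.251349
Macaulay duration D = (sum_t t * PV_t) / P = 181.959527 / 93.388457 = 1.948416

Answer: Macaulay duration = 1.9484 years


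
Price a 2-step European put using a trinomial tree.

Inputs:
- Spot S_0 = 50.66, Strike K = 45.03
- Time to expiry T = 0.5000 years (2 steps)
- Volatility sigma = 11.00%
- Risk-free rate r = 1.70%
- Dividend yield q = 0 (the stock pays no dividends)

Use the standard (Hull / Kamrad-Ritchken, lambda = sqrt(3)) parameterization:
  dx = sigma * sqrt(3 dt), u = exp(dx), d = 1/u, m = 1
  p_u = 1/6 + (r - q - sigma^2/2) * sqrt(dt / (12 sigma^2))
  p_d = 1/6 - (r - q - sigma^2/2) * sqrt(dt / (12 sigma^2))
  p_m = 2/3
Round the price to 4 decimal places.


Answer: Price = V(0,0) = 0.0726

Derivation:
dt = T/N = 0.250000; dx = sigma*sqrt(3*dt) = 0.095263
u = exp(dx) = 1.099948; d = 1/u = 0.909134
p_u = 0.181035, p_m = 0.666667, p_d = 0.152299
Discount per step: exp(-r*dt) = 0.995759
Stock lattice S(k, j) with j the centered position index:
  k=0: S(0,+0) = 50.6600
  k=1: S(1,-1) = 46.0567; S(1,+0) = 50.6600; S(1,+1) = 55.7234
  k=2: S(2,-2) = 41.8717; S(2,-1) = 46.0567; S(2,+0) = 50.6600; S(2,+1) = 55.7234; S(2,+2) = 61.2928
Terminal payoffs V(N, j) = max(K - S_T, 0):
  V(2,-2) = 3.158263; V(2,-1) = 0.000000; V(2,+0) = 0.000000; V(2,+1) = 0.000000; V(2,+2) = 0.000000
Backward induction: V(k, j) = exp(-r*dt) * [p_u * V(k+1, j+1) + p_m * V(k+1, j) + p_d * V(k+1, j-1)]
  V(1,-1) = exp(-r*dt) * [p_u*0.000000 + p_m*0.000000 + p_d*3.158263] = 0.478959
  V(1,+0) = exp(-r*dt) * [p_u*0.000000 + p_m*0.000000 + p_d*0.000000] = 0.000000
  V(1,+1) = exp(-r*dt) * [p_u*0.000000 + p_m*0.000000 + p_d*0.000000] = 0.000000
  V(0,+0) = exp(-r*dt) * [p_u*0.000000 + p_m*0.000000 + p_d*0.478959] = 0.072635


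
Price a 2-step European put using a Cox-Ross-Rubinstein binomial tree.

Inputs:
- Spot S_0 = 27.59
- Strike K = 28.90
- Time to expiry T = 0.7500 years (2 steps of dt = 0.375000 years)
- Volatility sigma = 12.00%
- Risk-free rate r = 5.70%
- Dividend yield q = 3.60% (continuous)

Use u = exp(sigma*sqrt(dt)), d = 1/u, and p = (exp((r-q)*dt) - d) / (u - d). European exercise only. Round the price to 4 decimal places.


dt = T/N = 0.375000
u = exp(sigma*sqrt(dt)) = 1.076252; d = 1/u = 0.929150
p = (exp((r-q)*dt) - d) / (u - d) = 0.535383
Discount per step: exp(-r*dt) = 0.978852
Stock lattice S(k, i) with i counting down-moves:
  k=0: S(0,0) = 27.5900
  k=1: S(1,0) = 29.6938; S(1,1) = 25.6353
  k=2: S(2,0) = 31.9580; S(2,1) = 27.5900; S(2,2) = 23.8190
Terminal payoffs V(N, i) = max(K - S_T, 0):
  V(2,0) = 0.000000; V(2,1) = 1.310000; V(2,2) = 5.080990
Backward induction: V(k, i) = exp(-r*dt) * [p * V(k+1, i) + (1-p) * V(k+1, i+1)].
  V(1,0) = exp(-r*dt) * [p*0.000000 + (1-p)*1.310000] = 0.595777
  V(1,1) = exp(-r*dt) * [p*1.310000 + (1-p)*5.080990] = 2.997310
  V(0,0) = exp(-r*dt) * [p*0.595777 + (1-p)*2.997310] = 1.675374

Answer: Price = V(0,0) = 1.6754


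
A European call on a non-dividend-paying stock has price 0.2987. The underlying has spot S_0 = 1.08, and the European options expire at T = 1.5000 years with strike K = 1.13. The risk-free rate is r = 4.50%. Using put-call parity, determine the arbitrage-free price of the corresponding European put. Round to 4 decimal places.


Answer: Put price = 0.2749

Derivation:
Put-call parity: C - P = S_0 * exp(-qT) - K * exp(-rT).
S_0 * exp(-qT) = 1.0800 * 1.00000000 = 1.08000000
K * exp(-rT) = 1.1300 * 0.93472772 = 1.05624232
P = C - S*exp(-qT) + K*exp(-rT)
P = 0.2987 - 1.08000000 + 1.05624232 = 0.2749


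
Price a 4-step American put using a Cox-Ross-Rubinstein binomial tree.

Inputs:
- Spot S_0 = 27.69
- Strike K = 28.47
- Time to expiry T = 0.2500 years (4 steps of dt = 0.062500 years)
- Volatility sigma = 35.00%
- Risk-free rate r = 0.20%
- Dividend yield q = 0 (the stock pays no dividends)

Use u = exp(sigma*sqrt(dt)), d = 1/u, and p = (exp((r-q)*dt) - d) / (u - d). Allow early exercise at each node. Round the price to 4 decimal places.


dt = T/N = 0.062500
u = exp(sigma*sqrt(dt)) = 1.091442; d = 1/u = 0.916219
p = (exp((r-q)*dt) - d) / (u - d) = 0.478852
Discount per step: exp(-r*dt) = 0.999875
Stock lattice S(k, i) with i counting down-moves:
  k=0: S(0,0) = 27.6900
  k=1: S(1,0) = 30.2220; S(1,1) = 25.3701
  k=2: S(2,0) = 32.9856; S(2,1) = 27.6900; S(2,2) = 23.2446
  k=3: S(3,0) = 36.0019; S(3,1) = 30.2220; S(3,2) = 25.3701; S(3,3) = 21.2971
  k=4: S(4,0) = 39.2940; S(4,1) = 32.9856; S(4,2) = 27.6900; S(4,3) = 23.2446; S(4,4) = 19.5128
Terminal payoffs V(N, i) = max(K - S_T, 0):
  V(4,0) = 0.000000; V(4,1) = 0.000000; V(4,2) = 0.780000; V(4,3) = 5.225435; V(4,4) = 8.957187
Backward induction: V(k, i) = exp(-r*dt) * [p * V(k+1, i) + (1-p) * V(k+1, i+1)]; then take max(V_cont, immediate exercise) for American.
  V(3,0) = exp(-r*dt) * [p*0.000000 + (1-p)*0.000000] = 0.000000; exercise = 0.000000; V(3,0) = max -> 0.000000
  V(3,1) = exp(-r*dt) * [p*0.000000 + (1-p)*0.780000] = 0.406444; exercise = 0.000000; V(3,1) = max -> 0.406444
  V(3,2) = exp(-r*dt) * [p*0.780000 + (1-p)*5.225435] = 3.096341; exercise = 3.099899; V(3,2) = max -> 3.099899
  V(3,3) = exp(-r*dt) * [p*5.225435 + (1-p)*8.957187] = 7.169332; exercise = 7.172891; V(3,3) = max -> 7.172891
  V(2,0) = exp(-r*dt) * [p*0.000000 + (1-p)*0.406444] = 0.211791; exercise = 0.000000; V(2,0) = max -> 0.211791
  V(2,1) = exp(-r*dt) * [p*0.406444 + (1-p)*3.099899] = 1.809906; exercise = 0.780000; V(2,1) = max -> 1.809906
  V(2,2) = exp(-r*dt) * [p*3.099899 + (1-p)*7.172891] = 5.221877; exercise = 5.225435; V(2,2) = max -> 5.225435
  V(1,0) = exp(-r*dt) * [p*0.211791 + (1-p)*1.809906] = 1.044514; exercise = 0.000000; V(1,0) = max -> 1.044514
  V(1,1) = exp(-r*dt) * [p*1.809906 + (1-p)*5.225435] = 3.589452; exercise = 3.099899; V(1,1) = max -> 3.589452
  V(0,0) = exp(-r*dt) * [p*1.044514 + (1-p)*3.589452] = 2.370506; exercise = 0.780000; V(0,0) = max -> 2.370506

Answer: Price = V(0,0) = 2.3705


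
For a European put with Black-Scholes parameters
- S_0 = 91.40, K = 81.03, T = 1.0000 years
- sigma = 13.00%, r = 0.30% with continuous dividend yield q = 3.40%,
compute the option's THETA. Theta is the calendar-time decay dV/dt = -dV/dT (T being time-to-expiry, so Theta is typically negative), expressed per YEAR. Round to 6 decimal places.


Answer: Theta = -2.338976

Derivation:
d1 = 0.7528924768; d2 = 0.6228924768
phi(d1) = 0.3004836085; exp(-qT) = 0.9665715046; exp(-rT) = 0.9970044955
Theta = -S*exp(-qT)*phi(d1)*sigma/(2*sqrt(T)) + r*K*exp(-rT)*N(-d2) - q*S*exp(-qT)*N(-d1)
N(-d1) = 0.2257572647; N(-d2) = 0.2666775911; sqrt(T) = 1.0000000000
Term 1 = -91.4000 * 0.9665715046 * 0.3004836085 * 0.1300 / (2 * 1.0000000000) = -1.7254974667
Term 2 = 0.0030 * 81.0300 * 0.9970044955 * 0.2666775911 = 0.0646324671
Term 3 = -0.0340 * 91.4000 * 0.9665715046 * 0.2257572647 = -0.6781110710
Theta = -1.7254974667 + (0.0646324671) + (-0.6781110710) = -2.338976


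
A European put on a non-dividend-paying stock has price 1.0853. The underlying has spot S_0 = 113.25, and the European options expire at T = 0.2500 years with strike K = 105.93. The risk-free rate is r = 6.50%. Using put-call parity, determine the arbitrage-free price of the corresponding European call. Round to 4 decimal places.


Answer: Call price = 10.1128

Derivation:
Put-call parity: C - P = S_0 * exp(-qT) - K * exp(-rT).
S_0 * exp(-qT) = 113.2500 * 1.00000000 = 113.25000000
K * exp(-rT) = 105.9300 * 0.98388132 = 104.22254812
C = P + S*exp(-qT) - K*exp(-rT)
C = 1.0853 + 113.25000000 - 104.22254812 = 10.1128


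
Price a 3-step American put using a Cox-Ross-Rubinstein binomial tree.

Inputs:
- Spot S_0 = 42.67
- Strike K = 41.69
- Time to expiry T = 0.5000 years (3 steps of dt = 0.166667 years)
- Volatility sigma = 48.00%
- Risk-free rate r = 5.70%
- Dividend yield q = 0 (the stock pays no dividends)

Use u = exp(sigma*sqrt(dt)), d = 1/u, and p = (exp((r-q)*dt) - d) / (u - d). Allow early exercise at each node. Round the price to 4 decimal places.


Answer: Price = V(0,0) = 5.1537

Derivation:
dt = T/N = 0.166667
u = exp(sigma*sqrt(dt)) = 1.216477; d = 1/u = 0.822046
p = (exp((r-q)*dt) - d) / (u - d) = 0.475366
Discount per step: exp(-r*dt) = 0.990545
Stock lattice S(k, i) with i counting down-moves:
  k=0: S(0,0) = 42.6700
  k=1: S(1,0) = 51.9071; S(1,1) = 35.0767
  k=2: S(2,0) = 63.1438; S(2,1) = 42.6700; S(2,2) = 28.8346
  k=3: S(3,0) = 76.8130; S(3,1) = 51.9071; S(3,2) = 35.0767; S(3,3) = 23.7034
Terminal payoffs V(N, i) = max(K - S_T, 0):
  V(3,0) = 0.000000; V(3,1) = 0.000000; V(3,2) = 6.613306; V(3,3) = 17.986599
Backward induction: V(k, i) = exp(-r*dt) * [p * V(k+1, i) + (1-p) * V(k+1, i+1)]; then take max(V_cont, immediate exercise) for American.
  V(2,0) = exp(-r*dt) * [p*0.000000 + (1-p)*0.000000] = 0.000000; exercise = 0.000000; V(2,0) = max -> 0.000000
  V(2,1) = exp(-r*dt) * [p*0.000000 + (1-p)*6.613306] = 3.436758; exercise = 0.000000; V(2,1) = max -> 3.436758
  V(2,2) = exp(-r*dt) * [p*6.613306 + (1-p)*17.986599] = 12.461172; exercise = 12.855351; V(2,2) = max -> 12.855351
  V(1,0) = exp(-r*dt) * [p*0.000000 + (1-p)*3.436758] = 1.785991; exercise = 0.000000; V(1,0) = max -> 1.785991
  V(1,1) = exp(-r*dt) * [p*3.436758 + (1-p)*12.855351] = 8.298853; exercise = 6.613306; V(1,1) = max -> 8.298853
  V(0,0) = exp(-r*dt) * [p*1.785991 + (1-p)*8.298853] = 5.153664; exercise = 0.000000; V(0,0) = max -> 5.153664


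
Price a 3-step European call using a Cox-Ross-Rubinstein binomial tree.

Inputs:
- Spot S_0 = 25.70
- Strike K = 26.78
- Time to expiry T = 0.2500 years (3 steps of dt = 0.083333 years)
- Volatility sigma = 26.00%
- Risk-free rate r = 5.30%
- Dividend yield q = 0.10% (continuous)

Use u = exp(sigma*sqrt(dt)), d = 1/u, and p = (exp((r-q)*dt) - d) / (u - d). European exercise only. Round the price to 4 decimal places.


dt = T/N = 0.083333
u = exp(sigma*sqrt(dt)) = 1.077944; d = 1/u = 0.927692
p = (exp((r-q)*dt) - d) / (u - d) = 0.510148
Discount per step: exp(-r*dt) = 0.995593
Stock lattice S(k, i) with i counting down-moves:
  k=0: S(0,0) = 25.7000
  k=1: S(1,0) = 27.7032; S(1,1) = 23.8417
  k=2: S(2,0) = 29.8625; S(2,1) = 25.7000; S(2,2) = 22.1177
  k=3: S(3,0) = 32.1901; S(3,1) = 27.7032; S(3,2) = 23.8417; S(3,3) = 20.5184
Terminal payoffs V(N, i) = max(S_T - K, 0):
  V(3,0) = 5.410056; V(3,1) = 0.923161; V(3,2) = 0.000000; V(3,3) = 0.000000
Backward induction: V(k, i) = exp(-r*dt) * [p * V(k+1, i) + (1-p) * V(k+1, i+1)].
  V(2,0) = exp(-r*dt) * [p*5.410056 + (1-p)*0.923161] = 3.197986
  V(2,1) = exp(-r*dt) * [p*0.923161 + (1-p)*0.000000] = 0.468873
  V(2,2) = exp(-r*dt) * [p*0.000000 + (1-p)*0.000000] = 0.000000
  V(1,0) = exp(-r*dt) * [p*3.197986 + (1-p)*0.468873] = 1.852923
  V(1,1) = exp(-r*dt) * [p*0.468873 + (1-p)*0.000000] = 0.238141
  V(0,0) = exp(-r*dt) * [p*1.852923 + (1-p)*0.238141] = 1.057238

Answer: Price = V(0,0) = 1.0572


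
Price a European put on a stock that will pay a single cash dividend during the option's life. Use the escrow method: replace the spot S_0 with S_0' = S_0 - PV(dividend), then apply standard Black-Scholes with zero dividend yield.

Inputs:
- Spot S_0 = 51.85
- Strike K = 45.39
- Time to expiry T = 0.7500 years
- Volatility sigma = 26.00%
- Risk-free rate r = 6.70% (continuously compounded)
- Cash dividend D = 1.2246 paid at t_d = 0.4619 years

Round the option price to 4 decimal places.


PV(D) = D * exp(-r * t_d) = 1.2246 * 0.96952667 = 1.18728235
S_0' = S_0 - PV(D) = 51.8500 - 1.18728235 = 50.66271765
d1 = (ln(S_0'/K) + (r + sigma^2/2)*T) / (sigma*sqrt(T)) = 0.82382763
d2 = d1 - sigma*sqrt(T) = 0.59866103
exp(-rT) = 0.95099165
N(-d1) = 0.20501875; N(-d2) = 0.27469947
P = K * exp(-rT) * N(-d2) - S_0' * N(-d1) = 45.3900 * 0.95099165 * 0.27469947 - 50.66271765 * 0.20501875 = 1.4707

Answer: Price = 1.4707


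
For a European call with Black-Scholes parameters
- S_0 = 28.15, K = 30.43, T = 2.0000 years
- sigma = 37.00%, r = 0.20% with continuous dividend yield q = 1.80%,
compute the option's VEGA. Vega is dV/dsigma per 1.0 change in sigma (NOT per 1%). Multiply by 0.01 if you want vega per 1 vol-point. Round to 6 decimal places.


d1 = 0.0516348304; d2 = -0.4716241876
phi(d1) = 0.3984108136; exp(-qT) = 0.9646402935; exp(-rT) = 0.9960079893
Vega = S * exp(-qT) * phi(d1) * sqrt(T) = 28.1500 * 0.9646402935 * 0.3984108136 * 1.4142135624 = 15.299947

Answer: Vega = 15.299947


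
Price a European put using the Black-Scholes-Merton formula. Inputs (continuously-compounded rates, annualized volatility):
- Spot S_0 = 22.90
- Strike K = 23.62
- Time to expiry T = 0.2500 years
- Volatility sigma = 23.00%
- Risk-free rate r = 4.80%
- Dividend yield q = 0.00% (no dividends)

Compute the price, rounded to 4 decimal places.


d1 = (ln(S/K) + (r - q + 0.5*sigma^2) * T) / (sigma * sqrt(T)) = -0.10734261
d2 = d1 - sigma * sqrt(T) = -0.22234261
exp(-rT) = 0.98807171; exp(-qT) = 1.00000000
P = K * exp(-rT) * N(-d2) - S_0 * exp(-qT) * N(-d1)
N(-d1) = 0.54274141; N(-d2) = 0.58797641
P = 23.6200 * 0.98807171 * 0.58797641 - 22.9000 * 1.00000000 * 0.54274141 = 1.2936

Answer: Price = 1.2936


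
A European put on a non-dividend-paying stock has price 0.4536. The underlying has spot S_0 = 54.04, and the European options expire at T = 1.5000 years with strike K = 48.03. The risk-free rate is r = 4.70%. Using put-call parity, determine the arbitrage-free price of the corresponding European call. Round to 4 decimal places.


Put-call parity: C - P = S_0 * exp(-qT) - K * exp(-rT).
S_0 * exp(-qT) = 54.0400 * 1.00000000 = 54.04000000
K * exp(-rT) = 48.0300 * 0.93192774 = 44.76048933
C = P + S*exp(-qT) - K*exp(-rT)
C = 0.4536 + 54.04000000 - 44.76048933 = 9.7331

Answer: Call price = 9.7331


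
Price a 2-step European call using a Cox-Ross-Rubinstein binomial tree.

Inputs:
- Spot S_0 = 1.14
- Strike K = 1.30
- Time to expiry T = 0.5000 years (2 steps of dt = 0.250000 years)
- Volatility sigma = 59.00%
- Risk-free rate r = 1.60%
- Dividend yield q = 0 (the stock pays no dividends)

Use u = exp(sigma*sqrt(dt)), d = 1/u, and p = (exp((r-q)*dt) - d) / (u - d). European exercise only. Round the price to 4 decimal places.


Answer: Price = V(0,0) = 0.1410

Derivation:
dt = T/N = 0.250000
u = exp(sigma*sqrt(dt)) = 1.343126; d = 1/u = 0.744532
p = (exp((r-q)*dt) - d) / (u - d) = 0.433476
Discount per step: exp(-r*dt) = 0.996008
Stock lattice S(k, i) with i counting down-moves:
  k=0: S(0,0) = 1.1400
  k=1: S(1,0) = 1.5312; S(1,1) = 0.8488
  k=2: S(2,0) = 2.0565; S(2,1) = 1.1400; S(2,2) = 0.6319
Terminal payoffs V(N, i) = max(S_T - K, 0):
  V(2,0) = 0.756547; V(2,1) = 0.000000; V(2,2) = 0.000000
Backward induction: V(k, i) = exp(-r*dt) * [p * V(k+1, i) + (1-p) * V(k+1, i+1)].
  V(1,0) = exp(-r*dt) * [p*0.756547 + (1-p)*0.000000] = 0.326636
  V(1,1) = exp(-r*dt) * [p*0.000000 + (1-p)*0.000000] = 0.000000
  V(0,0) = exp(-r*dt) * [p*0.326636 + (1-p)*0.000000] = 0.141023


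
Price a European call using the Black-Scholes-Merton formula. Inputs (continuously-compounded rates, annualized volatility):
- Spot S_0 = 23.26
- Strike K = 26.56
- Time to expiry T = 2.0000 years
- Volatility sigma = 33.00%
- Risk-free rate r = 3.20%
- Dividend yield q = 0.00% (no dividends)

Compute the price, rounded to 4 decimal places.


d1 = (ln(S/K) + (r - q + 0.5*sigma^2) * T) / (sigma * sqrt(T)) = 0.08620022
d2 = d1 - sigma * sqrt(T) = -0.38049025
exp(-rT) = 0.93800500; exp(-qT) = 1.00000000
C = S_0 * exp(-qT) * N(d1) - K * exp(-rT) * N(d2)
N(d1) = 0.53434637; N(d2) = 0.35179076
C = 23.2600 * 1.00000000 * 0.53434637 - 26.5600 * 0.93800500 * 0.35179076 = 3.6646

Answer: Price = 3.6646


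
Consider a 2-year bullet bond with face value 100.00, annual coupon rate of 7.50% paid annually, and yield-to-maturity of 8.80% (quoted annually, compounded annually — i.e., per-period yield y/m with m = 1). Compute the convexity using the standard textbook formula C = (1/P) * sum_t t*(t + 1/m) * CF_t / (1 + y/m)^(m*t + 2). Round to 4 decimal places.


Coupon per period c = face * coupon_rate / m = 7.500000
Periods per year m = 1; per-period yield y/m = 0.088000
Number of cashflows N = 2
Cashflows (t years, CF_t, discount factor 1/(1+y/m)^(m*t), PV):
  t = 1.0000: CF_t = 7.500000, DF = 0.919118, PV = 6.893382
  t = 2.0000: CF_t = 107.500000, DF = 0.844777, PV = 90.813554
Price P = sum_t PV_t = 97.706937
Convexity numerator sum_t t*(t + 1/m) * CF_t / (1+y/m)^(m*t + 2):
  t = 1.0000: term = 11.646745
  t = 2.0000: term = 460.303347
Convexity = (1/P) * sum = 471.950093 / 97.706937 = 4.830262

Answer: Convexity = 4.8303


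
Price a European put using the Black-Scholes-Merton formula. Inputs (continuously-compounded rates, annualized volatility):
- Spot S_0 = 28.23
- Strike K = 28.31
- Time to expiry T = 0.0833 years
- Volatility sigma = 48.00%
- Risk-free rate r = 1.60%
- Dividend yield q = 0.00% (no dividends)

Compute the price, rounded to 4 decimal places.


d1 = (ln(S/K) + (r - q + 0.5*sigma^2) * T) / (sigma * sqrt(T)) = 0.05846194
d2 = d1 - sigma * sqrt(T) = -0.08007441
exp(-rT) = 0.99866809; exp(-qT) = 1.00000000
P = K * exp(-rT) * N(-d2) - S_0 * exp(-qT) * N(-d1)
N(-d1) = 0.47669034; N(-d2) = 0.53191096
P = 28.3100 * 0.99866809 * 0.53191096 - 28.2300 * 1.00000000 * 0.47669034 = 1.5814

Answer: Price = 1.5814


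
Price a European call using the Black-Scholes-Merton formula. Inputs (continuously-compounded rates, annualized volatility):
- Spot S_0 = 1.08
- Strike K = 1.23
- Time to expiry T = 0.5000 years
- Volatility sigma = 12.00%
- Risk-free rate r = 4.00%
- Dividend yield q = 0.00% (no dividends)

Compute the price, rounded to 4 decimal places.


Answer: Price = 0.0044

Derivation:
d1 = (ln(S/K) + (r - q + 0.5*sigma^2) * T) / (sigma * sqrt(T)) = -1.25456215
d2 = d1 - sigma * sqrt(T) = -1.33941496
exp(-rT) = 0.98019867; exp(-qT) = 1.00000000
C = S_0 * exp(-qT) * N(d1) - K * exp(-rT) * N(d2)
N(d1) = 0.10481888; N(d2) = 0.09021781
C = 1.0800 * 1.00000000 * 0.10481888 - 1.2300 * 0.98019867 * 0.09021781 = 0.0044


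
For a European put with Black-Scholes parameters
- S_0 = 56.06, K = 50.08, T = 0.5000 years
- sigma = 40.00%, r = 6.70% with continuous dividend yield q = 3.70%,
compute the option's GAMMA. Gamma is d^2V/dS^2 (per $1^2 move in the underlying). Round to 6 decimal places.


d1 = 0.5932654848; d2 = 0.3104227723
phi(d1) = 0.3345662036; exp(-qT) = 0.9816700746; exp(-rT) = 0.9670549112
Gamma = exp(-qT) * phi(d1) / (S * sigma * sqrt(T)) = 0.9816700746 * 0.3345662036 / (56.0600 * 0.4000 * 0.7071067812) = 0.020713

Answer: Gamma = 0.020713


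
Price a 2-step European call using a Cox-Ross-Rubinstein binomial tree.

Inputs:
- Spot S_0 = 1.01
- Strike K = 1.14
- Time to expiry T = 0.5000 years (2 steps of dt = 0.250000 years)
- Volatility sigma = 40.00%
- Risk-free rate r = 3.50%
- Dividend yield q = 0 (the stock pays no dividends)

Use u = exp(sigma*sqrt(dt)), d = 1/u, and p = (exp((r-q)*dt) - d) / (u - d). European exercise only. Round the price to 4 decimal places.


Answer: Price = V(0,0) = 0.0803

Derivation:
dt = T/N = 0.250000
u = exp(sigma*sqrt(dt)) = 1.221403; d = 1/u = 0.818731
p = (exp((r-q)*dt) - d) / (u - d) = 0.471991
Discount per step: exp(-r*dt) = 0.991288
Stock lattice S(k, i) with i counting down-moves:
  k=0: S(0,0) = 1.0100
  k=1: S(1,0) = 1.2336; S(1,1) = 0.8269
  k=2: S(2,0) = 1.5067; S(2,1) = 1.0100; S(2,2) = 0.6770
Terminal payoffs V(N, i) = max(S_T - K, 0):
  V(2,0) = 0.366743; V(2,1) = 0.000000; V(2,2) = 0.000000
Backward induction: V(k, i) = exp(-r*dt) * [p * V(k+1, i) + (1-p) * V(k+1, i+1)].
  V(1,0) = exp(-r*dt) * [p*0.366743 + (1-p)*0.000000] = 0.171591
  V(1,1) = exp(-r*dt) * [p*0.000000 + (1-p)*0.000000] = 0.000000
  V(0,0) = exp(-r*dt) * [p*0.171591 + (1-p)*0.000000] = 0.080284
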